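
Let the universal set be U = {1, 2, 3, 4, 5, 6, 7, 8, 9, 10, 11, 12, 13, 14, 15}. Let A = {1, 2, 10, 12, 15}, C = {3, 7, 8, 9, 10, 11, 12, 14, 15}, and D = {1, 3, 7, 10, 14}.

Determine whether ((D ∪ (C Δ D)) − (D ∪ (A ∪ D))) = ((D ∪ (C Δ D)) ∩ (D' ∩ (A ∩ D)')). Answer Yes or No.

No

C Δ D = {1, 8, 9, 11, 12, 15}
D ∪ (C Δ D) = {1, 3, 7, 8, 9, 10, 11, 12, 14, 15}
A ∪ D = {1, 2, 3, 7, 10, 12, 14, 15}
D ∪ (A ∪ D) = {1, 2, 3, 7, 10, 12, 14, 15}
(D ∪ (C Δ D)) − (D ∪ (A ∪ D)) = {8, 9, 11}
D' = {2, 4, 5, 6, 8, 9, 11, 12, 13, 15}
A ∩ D = {1, 10}
(A ∩ D)' = {2, 3, 4, 5, 6, 7, 8, 9, 11, 12, 13, 14, 15}
D' ∩ (A ∩ D)' = {2, 4, 5, 6, 8, 9, 11, 12, 13, 15}
(D ∪ (C Δ D)) ∩ (D' ∩ (A ∩ D)') = {8, 9, 11, 12, 15}
12 ∈ (D ∪ (C Δ D)) ∩ (D' ∩ (A ∩ D)') but 12 ∉ (D ∪ (C Δ D)) − (D ∪ (A ∪ D)), so they differ.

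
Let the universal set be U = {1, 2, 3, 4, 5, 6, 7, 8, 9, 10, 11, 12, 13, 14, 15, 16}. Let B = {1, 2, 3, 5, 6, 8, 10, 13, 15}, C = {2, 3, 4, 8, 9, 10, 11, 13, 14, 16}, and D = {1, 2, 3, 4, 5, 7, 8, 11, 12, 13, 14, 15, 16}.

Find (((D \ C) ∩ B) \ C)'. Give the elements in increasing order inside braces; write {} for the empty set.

D \ C = {1, 5, 7, 12, 15}
(D \ C) ∩ B = {1, 5, 15}
((D \ C) ∩ B) \ C = {1, 5, 15}
(((D \ C) ∩ B) \ C)' = {2, 3, 4, 6, 7, 8, 9, 10, 11, 12, 13, 14, 16}

{2, 3, 4, 6, 7, 8, 9, 10, 11, 12, 13, 14, 16}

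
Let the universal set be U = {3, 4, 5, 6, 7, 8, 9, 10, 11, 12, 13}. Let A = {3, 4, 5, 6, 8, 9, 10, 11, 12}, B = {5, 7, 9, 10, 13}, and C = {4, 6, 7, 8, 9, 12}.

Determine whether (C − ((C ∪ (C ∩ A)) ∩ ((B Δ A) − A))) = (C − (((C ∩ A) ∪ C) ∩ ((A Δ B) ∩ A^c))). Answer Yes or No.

Yes

C ∩ A = {4, 6, 8, 9, 12}
C ∪ (C ∩ A) = {4, 6, 7, 8, 9, 12}
B Δ A = {3, 4, 6, 7, 8, 11, 12, 13}
(B Δ A) − A = {7, 13}
(C ∪ (C ∩ A)) ∩ ((B Δ A) − A) = {7}
C − ((C ∪ (C ∩ A)) ∩ ((B Δ A) − A)) = {4, 6, 8, 9, 12}
(C ∩ A) ∪ C = {4, 6, 7, 8, 9, 12}
A Δ B = {3, 4, 6, 7, 8, 11, 12, 13}
A^c = {7, 13}
(A Δ B) ∩ A^c = {7, 13}
((C ∩ A) ∪ C) ∩ ((A Δ B) ∩ A^c) = {7}
C − (((C ∩ A) ∪ C) ∩ ((A Δ B) ∩ A^c)) = {4, 6, 8, 9, 12}
Both equal {4, 6, 8, 9, 12}, so C − ((C ∪ (C ∩ A)) ∩ ((B Δ A) − A)) = C − (((C ∩ A) ∪ C) ∩ ((A Δ B) ∩ A^c)).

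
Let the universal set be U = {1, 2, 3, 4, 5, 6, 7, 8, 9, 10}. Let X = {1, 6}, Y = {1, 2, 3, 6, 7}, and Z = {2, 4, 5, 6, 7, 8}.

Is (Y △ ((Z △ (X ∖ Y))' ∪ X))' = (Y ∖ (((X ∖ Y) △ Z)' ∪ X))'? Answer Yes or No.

X ∖ Y = {}
Z △ (X ∖ Y) = {2, 4, 5, 6, 7, 8}
(Z △ (X ∖ Y))' = {1, 3, 9, 10}
(Z △ (X ∖ Y))' ∪ X = {1, 3, 6, 9, 10}
Y △ ((Z △ (X ∖ Y))' ∪ X) = {2, 7, 9, 10}
(Y △ ((Z △ (X ∖ Y))' ∪ X))' = {1, 3, 4, 5, 6, 8}
(X ∖ Y) △ Z = {2, 4, 5, 6, 7, 8}
((X ∖ Y) △ Z)' = {1, 3, 9, 10}
((X ∖ Y) △ Z)' ∪ X = {1, 3, 6, 9, 10}
Y ∖ (((X ∖ Y) △ Z)' ∪ X) = {2, 7}
(Y ∖ (((X ∖ Y) △ Z)' ∪ X))' = {1, 3, 4, 5, 6, 8, 9, 10}
9 ∈ (Y ∖ (((X ∖ Y) △ Z)' ∪ X))' but 9 ∉ (Y △ ((Z △ (X ∖ Y))' ∪ X))', so they differ.

No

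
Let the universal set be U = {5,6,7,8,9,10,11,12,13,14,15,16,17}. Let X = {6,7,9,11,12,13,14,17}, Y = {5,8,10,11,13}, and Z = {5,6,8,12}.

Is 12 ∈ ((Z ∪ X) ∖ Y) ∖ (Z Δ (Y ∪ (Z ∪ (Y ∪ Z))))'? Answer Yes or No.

No

12 ∈ Z and 12 ∈ X, so 12 ∈ Z ∪ X
12 ∈ (Z ∪ X) and 12 ∉ Y, so 12 ∈ (Z ∪ X) ∖ Y
12 ∉ Y and 12 ∈ Z, so 12 ∈ Y ∪ Z
12 ∈ Z and 12 ∈ (Y ∪ Z), so 12 ∈ Z ∪ (Y ∪ Z)
12 ∉ Y and 12 ∈ (Z ∪ (Y ∪ Z)), so 12 ∈ Y ∪ (Z ∪ (Y ∪ Z))
12 ∈ Z and 12 ∈ (Y ∪ (Z ∪ (Y ∪ Z))), so 12 ∉ Z Δ (Y ∪ (Z ∪ (Y ∪ Z)))
12 ∈ (Z Δ (Y ∪ (Z ∪ (Y ∪ Z))))' since 12 ∉ (Z Δ (Y ∪ (Z ∪ (Y ∪ Z))))
12 ∈ ((Z ∪ X) ∖ Y) and 12 ∈ (Z Δ (Y ∪ (Z ∪ (Y ∪ Z))))', so 12 ∉ ((Z ∪ X) ∖ Y) ∖ (Z Δ (Y ∪ (Z ∪ (Y ∪ Z))))'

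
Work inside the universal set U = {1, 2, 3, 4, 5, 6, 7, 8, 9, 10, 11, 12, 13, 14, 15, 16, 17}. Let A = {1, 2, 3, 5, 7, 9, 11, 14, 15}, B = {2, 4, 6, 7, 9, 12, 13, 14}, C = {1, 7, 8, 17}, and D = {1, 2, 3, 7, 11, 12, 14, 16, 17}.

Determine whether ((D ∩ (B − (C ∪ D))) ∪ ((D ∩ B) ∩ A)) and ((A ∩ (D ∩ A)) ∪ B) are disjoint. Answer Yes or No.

C ∪ D = {1, 2, 3, 7, 8, 11, 12, 14, 16, 17}
B − (C ∪ D) = {4, 6, 9, 13}
D ∩ (B − (C ∪ D)) = {}
D ∩ B = {2, 7, 12, 14}
(D ∩ B) ∩ A = {2, 7, 14}
(D ∩ (B − (C ∪ D))) ∪ ((D ∩ B) ∩ A) = {2, 7, 14}
D ∩ A = {1, 2, 3, 7, 11, 14}
A ∩ (D ∩ A) = {1, 2, 3, 7, 11, 14}
(A ∩ (D ∩ A)) ∪ B = {1, 2, 3, 4, 6, 7, 9, 11, 12, 13, 14}
2 lies in both, so they are not disjoint.

No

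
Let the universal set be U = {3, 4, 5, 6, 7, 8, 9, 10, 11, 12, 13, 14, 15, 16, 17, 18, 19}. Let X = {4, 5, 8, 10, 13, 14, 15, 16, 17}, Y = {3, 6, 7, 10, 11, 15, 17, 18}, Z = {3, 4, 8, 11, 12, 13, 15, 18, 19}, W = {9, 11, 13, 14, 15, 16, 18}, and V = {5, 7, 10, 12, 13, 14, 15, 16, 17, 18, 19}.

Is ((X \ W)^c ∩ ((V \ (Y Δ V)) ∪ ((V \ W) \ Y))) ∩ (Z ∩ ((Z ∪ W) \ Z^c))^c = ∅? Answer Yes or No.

X \ W = {4, 5, 8, 10, 17}
(X \ W)^c = {3, 6, 7, 9, 11, 12, 13, 14, 15, 16, 18, 19}
Y Δ V = {3, 5, 6, 11, 12, 13, 14, 16, 19}
V \ (Y Δ V) = {7, 10, 15, 17, 18}
V \ W = {5, 7, 10, 12, 17, 19}
(V \ W) \ Y = {5, 12, 19}
(V \ (Y Δ V)) ∪ ((V \ W) \ Y) = {5, 7, 10, 12, 15, 17, 18, 19}
(X \ W)^c ∩ ((V \ (Y Δ V)) ∪ ((V \ W) \ Y)) = {7, 12, 15, 18, 19}
Z ∪ W = {3, 4, 8, 9, 11, 12, 13, 14, 15, 16, 18, 19}
Z^c = {5, 6, 7, 9, 10, 14, 16, 17}
(Z ∪ W) \ Z^c = {3, 4, 8, 11, 12, 13, 15, 18, 19}
Z ∩ ((Z ∪ W) \ Z^c) = {3, 4, 8, 11, 12, 13, 15, 18, 19}
(Z ∩ ((Z ∪ W) \ Z^c))^c = {5, 6, 7, 9, 10, 14, 16, 17}
7 lies in both, so they are not disjoint.

No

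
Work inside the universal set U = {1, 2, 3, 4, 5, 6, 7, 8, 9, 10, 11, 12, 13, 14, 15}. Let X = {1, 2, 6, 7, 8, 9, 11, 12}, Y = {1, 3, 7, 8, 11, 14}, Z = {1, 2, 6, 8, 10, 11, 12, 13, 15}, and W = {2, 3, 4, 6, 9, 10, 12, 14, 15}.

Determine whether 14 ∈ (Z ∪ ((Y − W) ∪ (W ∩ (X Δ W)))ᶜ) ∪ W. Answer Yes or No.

Yes

14 ∈ Y and 14 ∈ W, so 14 ∉ Y − W
14 ∉ X and 14 ∈ W, so 14 ∈ X Δ W
14 ∈ W and 14 ∈ (X Δ W), so 14 ∈ W ∩ (X Δ W)
14 ∉ (Y − W) and 14 ∈ (W ∩ (X Δ W)), so 14 ∈ (Y − W) ∪ (W ∩ (X Δ W))
14 ∉ ((Y − W) ∪ (W ∩ (X Δ W)))ᶜ since 14 ∈ ((Y − W) ∪ (W ∩ (X Δ W)))
14 ∉ Z and 14 ∉ ((Y − W) ∪ (W ∩ (X Δ W)))ᶜ, so 14 ∉ Z ∪ ((Y − W) ∪ (W ∩ (X Δ W)))ᶜ
14 ∉ (Z ∪ ((Y − W) ∪ (W ∩ (X Δ W)))ᶜ) and 14 ∈ W, so 14 ∈ (Z ∪ ((Y − W) ∪ (W ∩ (X Δ W)))ᶜ) ∪ W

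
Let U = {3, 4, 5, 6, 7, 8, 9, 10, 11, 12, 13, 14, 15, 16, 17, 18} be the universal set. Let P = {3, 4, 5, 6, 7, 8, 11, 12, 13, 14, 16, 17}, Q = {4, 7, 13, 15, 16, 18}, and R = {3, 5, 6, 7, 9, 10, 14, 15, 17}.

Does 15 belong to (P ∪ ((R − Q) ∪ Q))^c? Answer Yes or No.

No

15 ∈ R and 15 ∈ Q, so 15 ∉ R − Q
15 ∉ (R − Q) and 15 ∈ Q, so 15 ∈ (R − Q) ∪ Q
15 ∉ P and 15 ∈ ((R − Q) ∪ Q), so 15 ∈ P ∪ ((R − Q) ∪ Q)
15 ∉ (P ∪ ((R − Q) ∪ Q))^c since 15 ∈ (P ∪ ((R − Q) ∪ Q))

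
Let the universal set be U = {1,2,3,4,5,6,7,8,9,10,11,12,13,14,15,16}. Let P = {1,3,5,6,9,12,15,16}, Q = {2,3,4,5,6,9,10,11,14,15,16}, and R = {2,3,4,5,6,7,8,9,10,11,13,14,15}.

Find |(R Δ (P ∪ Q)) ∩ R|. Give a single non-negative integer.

3

P ∪ Q = {1,2,3,4,5,6,9,10,11,12,14,15,16}
R Δ (P ∪ Q) = {1,7,8,12,13,16}
(R Δ (P ∪ Q)) ∩ R = {7,8,13}
|(R Δ (P ∪ Q)) ∩ R| = 3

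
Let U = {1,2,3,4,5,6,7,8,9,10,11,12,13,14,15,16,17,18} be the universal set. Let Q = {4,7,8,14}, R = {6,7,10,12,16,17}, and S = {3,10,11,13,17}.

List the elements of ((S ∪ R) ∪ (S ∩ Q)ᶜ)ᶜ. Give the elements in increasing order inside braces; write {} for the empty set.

S ∪ R = {3,6,7,10,11,12,13,16,17}
S ∩ Q = {}
(S ∩ Q)ᶜ = {1,2,3,4,5,6,7,8,9,10,11,12,13,14,15,16,17,18}
(S ∪ R) ∪ (S ∩ Q)ᶜ = {1,2,3,4,5,6,7,8,9,10,11,12,13,14,15,16,17,18}
((S ∪ R) ∪ (S ∩ Q)ᶜ)ᶜ = {}

{}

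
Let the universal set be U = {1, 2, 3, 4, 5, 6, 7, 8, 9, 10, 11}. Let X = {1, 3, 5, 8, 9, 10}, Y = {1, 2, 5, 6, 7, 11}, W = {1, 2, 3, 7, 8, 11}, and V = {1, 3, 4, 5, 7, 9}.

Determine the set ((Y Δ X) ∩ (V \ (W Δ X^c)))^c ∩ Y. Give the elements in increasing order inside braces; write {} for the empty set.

Y Δ X = {2, 3, 6, 7, 8, 9, 10, 11}
X^c = {2, 4, 6, 7, 11}
W Δ X^c = {1, 3, 4, 6, 8}
V \ (W Δ X^c) = {5, 7, 9}
(Y Δ X) ∩ (V \ (W Δ X^c)) = {7, 9}
((Y Δ X) ∩ (V \ (W Δ X^c)))^c = {1, 2, 3, 4, 5, 6, 8, 10, 11}
((Y Δ X) ∩ (V \ (W Δ X^c)))^c ∩ Y = {1, 2, 5, 6, 11}

{1, 2, 5, 6, 11}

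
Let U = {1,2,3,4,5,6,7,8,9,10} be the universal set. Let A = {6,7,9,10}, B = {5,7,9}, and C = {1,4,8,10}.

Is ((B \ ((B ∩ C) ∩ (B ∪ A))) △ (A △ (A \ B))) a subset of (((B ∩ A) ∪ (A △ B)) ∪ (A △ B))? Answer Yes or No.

B ∩ C = {}
B ∪ A = {5,6,7,9,10}
(B ∩ C) ∩ (B ∪ A) = {}
B \ ((B ∩ C) ∩ (B ∪ A)) = {5,7,9}
A \ B = {6,10}
A △ (A \ B) = {7,9}
(B \ ((B ∩ C) ∩ (B ∪ A))) △ (A △ (A \ B)) = {5}
B ∩ A = {7,9}
A △ B = {5,6,10}
(B ∩ A) ∪ (A △ B) = {5,6,7,9,10}
((B ∩ A) ∪ (A △ B)) ∪ (A △ B) = {5,6,7,9,10}
Every element of {5} is in {5,6,7,9,10}, so (B \ ((B ∩ C) ∩ (B ∪ A))) △ (A △ (A \ B)) ⊆ ((B ∩ A) ∪ (A △ B)) ∪ (A △ B).

Yes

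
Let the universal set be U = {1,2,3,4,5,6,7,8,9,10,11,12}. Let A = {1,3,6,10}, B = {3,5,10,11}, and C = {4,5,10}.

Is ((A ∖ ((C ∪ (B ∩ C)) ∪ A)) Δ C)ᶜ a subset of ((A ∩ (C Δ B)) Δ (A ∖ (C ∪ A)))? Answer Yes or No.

No

B ∩ C = {5,10}
C ∪ (B ∩ C) = {4,5,10}
(C ∪ (B ∩ C)) ∪ A = {1,3,4,5,6,10}
A ∖ ((C ∪ (B ∩ C)) ∪ A) = {}
(A ∖ ((C ∪ (B ∩ C)) ∪ A)) Δ C = {4,5,10}
((A ∖ ((C ∪ (B ∩ C)) ∪ A)) Δ C)ᶜ = {1,2,3,6,7,8,9,11,12}
C Δ B = {3,4,11}
A ∩ (C Δ B) = {3}
C ∪ A = {1,3,4,5,6,10}
A ∖ (C ∪ A) = {}
(A ∩ (C Δ B)) Δ (A ∖ (C ∪ A)) = {3}
1 ∈ ((A ∖ ((C ∪ (B ∩ C)) ∪ A)) Δ C)ᶜ but 1 ∉ (A ∩ (C Δ B)) Δ (A ∖ (C ∪ A)), so the inclusion fails.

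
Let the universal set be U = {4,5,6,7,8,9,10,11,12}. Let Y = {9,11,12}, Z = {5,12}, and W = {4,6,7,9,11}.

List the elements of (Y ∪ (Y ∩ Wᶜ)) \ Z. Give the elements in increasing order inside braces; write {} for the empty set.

{9,11}

Wᶜ = {5,8,10,12}
Y ∩ Wᶜ = {12}
Y ∪ (Y ∩ Wᶜ) = {9,11,12}
(Y ∪ (Y ∩ Wᶜ)) \ Z = {9,11}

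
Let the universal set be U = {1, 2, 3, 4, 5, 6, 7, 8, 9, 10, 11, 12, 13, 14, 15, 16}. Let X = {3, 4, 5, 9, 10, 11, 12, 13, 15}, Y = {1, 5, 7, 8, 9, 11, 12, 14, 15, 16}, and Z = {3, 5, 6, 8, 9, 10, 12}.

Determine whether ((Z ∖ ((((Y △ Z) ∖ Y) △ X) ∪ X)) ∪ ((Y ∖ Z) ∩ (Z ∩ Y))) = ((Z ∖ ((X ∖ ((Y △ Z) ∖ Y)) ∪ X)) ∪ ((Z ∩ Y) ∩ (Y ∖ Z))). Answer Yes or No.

No

Y △ Z = {1, 3, 6, 7, 10, 11, 14, 15, 16}
(Y △ Z) ∖ Y = {3, 6, 10}
((Y △ Z) ∖ Y) △ X = {4, 5, 6, 9, 11, 12, 13, 15}
(((Y △ Z) ∖ Y) △ X) ∪ X = {3, 4, 5, 6, 9, 10, 11, 12, 13, 15}
Z ∖ ((((Y △ Z) ∖ Y) △ X) ∪ X) = {8}
Y ∖ Z = {1, 7, 11, 14, 15, 16}
Z ∩ Y = {5, 8, 9, 12}
(Y ∖ Z) ∩ (Z ∩ Y) = {}
(Z ∖ ((((Y △ Z) ∖ Y) △ X) ∪ X)) ∪ ((Y ∖ Z) ∩ (Z ∩ Y)) = {8}
X ∖ ((Y △ Z) ∖ Y) = {4, 5, 9, 11, 12, 13, 15}
(X ∖ ((Y △ Z) ∖ Y)) ∪ X = {3, 4, 5, 9, 10, 11, 12, 13, 15}
Z ∖ ((X ∖ ((Y △ Z) ∖ Y)) ∪ X) = {6, 8}
(Z ∩ Y) ∩ (Y ∖ Z) = {}
(Z ∖ ((X ∖ ((Y △ Z) ∖ Y)) ∪ X)) ∪ ((Z ∩ Y) ∩ (Y ∖ Z)) = {6, 8}
6 ∈ (Z ∖ ((X ∖ ((Y △ Z) ∖ Y)) ∪ X)) ∪ ((Z ∩ Y) ∩ (Y ∖ Z)) but 6 ∉ (Z ∖ ((((Y △ Z) ∖ Y) △ X) ∪ X)) ∪ ((Y ∖ Z) ∩ (Z ∩ Y)), so they differ.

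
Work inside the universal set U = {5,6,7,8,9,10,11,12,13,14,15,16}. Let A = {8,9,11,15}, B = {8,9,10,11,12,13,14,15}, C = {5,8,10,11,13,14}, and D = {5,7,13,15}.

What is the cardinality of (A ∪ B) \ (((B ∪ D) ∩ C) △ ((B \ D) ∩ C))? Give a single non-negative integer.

7

A ∪ B = {8,9,10,11,12,13,14,15}
B ∪ D = {5,7,8,9,10,11,12,13,14,15}
(B ∪ D) ∩ C = {5,8,10,11,13,14}
B \ D = {8,9,10,11,12,14}
(B \ D) ∩ C = {8,10,11,14}
((B ∪ D) ∩ C) △ ((B \ D) ∩ C) = {5,13}
(A ∪ B) \ (((B ∪ D) ∩ C) △ ((B \ D) ∩ C)) = {8,9,10,11,12,14,15}
|(A ∪ B) \ (((B ∪ D) ∩ C) △ ((B \ D) ∩ C))| = 7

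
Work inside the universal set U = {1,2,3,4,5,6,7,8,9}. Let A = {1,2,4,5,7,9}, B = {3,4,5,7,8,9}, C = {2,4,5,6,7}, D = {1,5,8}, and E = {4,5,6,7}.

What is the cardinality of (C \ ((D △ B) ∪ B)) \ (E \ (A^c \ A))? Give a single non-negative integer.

D △ B = {1,3,4,7,9}
(D △ B) ∪ B = {1,3,4,5,7,8,9}
C \ ((D △ B) ∪ B) = {2,6}
A^c = {3,6,8}
A^c \ A = {3,6,8}
E \ (A^c \ A) = {4,5,7}
(C \ ((D △ B) ∪ B)) \ (E \ (A^c \ A)) = {2,6}
|(C \ ((D △ B) ∪ B)) \ (E \ (A^c \ A))| = 2

2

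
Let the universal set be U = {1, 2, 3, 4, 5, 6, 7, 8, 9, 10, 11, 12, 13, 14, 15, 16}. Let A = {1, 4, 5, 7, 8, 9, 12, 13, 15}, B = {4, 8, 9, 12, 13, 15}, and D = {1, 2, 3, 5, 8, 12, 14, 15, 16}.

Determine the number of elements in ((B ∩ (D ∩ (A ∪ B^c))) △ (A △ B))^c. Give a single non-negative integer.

B^c = {1, 2, 3, 5, 6, 7, 10, 11, 14, 16}
A ∪ B^c = {1, 2, 3, 4, 5, 6, 7, 8, 9, 10, 11, 12, 13, 14, 15, 16}
D ∩ (A ∪ B^c) = {1, 2, 3, 5, 8, 12, 14, 15, 16}
B ∩ (D ∩ (A ∪ B^c)) = {8, 12, 15}
A △ B = {1, 5, 7}
(B ∩ (D ∩ (A ∪ B^c))) △ (A △ B) = {1, 5, 7, 8, 12, 15}
((B ∩ (D ∩ (A ∪ B^c))) △ (A △ B))^c = {2, 3, 4, 6, 9, 10, 11, 13, 14, 16}
|((B ∩ (D ∩ (A ∪ B^c))) △ (A △ B))^c| = 10

10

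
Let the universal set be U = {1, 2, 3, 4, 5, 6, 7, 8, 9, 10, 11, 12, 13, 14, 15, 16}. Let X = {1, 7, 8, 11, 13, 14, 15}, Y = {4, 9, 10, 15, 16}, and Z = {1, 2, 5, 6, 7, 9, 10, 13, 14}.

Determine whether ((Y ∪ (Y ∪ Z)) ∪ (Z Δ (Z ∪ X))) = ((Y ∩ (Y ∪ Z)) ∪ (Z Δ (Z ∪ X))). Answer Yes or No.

No

Y ∪ Z = {1, 2, 4, 5, 6, 7, 9, 10, 13, 14, 15, 16}
Y ∪ (Y ∪ Z) = {1, 2, 4, 5, 6, 7, 9, 10, 13, 14, 15, 16}
Z ∪ X = {1, 2, 5, 6, 7, 8, 9, 10, 11, 13, 14, 15}
Z Δ (Z ∪ X) = {8, 11, 15}
(Y ∪ (Y ∪ Z)) ∪ (Z Δ (Z ∪ X)) = {1, 2, 4, 5, 6, 7, 8, 9, 10, 11, 13, 14, 15, 16}
Y ∩ (Y ∪ Z) = {4, 9, 10, 15, 16}
(Y ∩ (Y ∪ Z)) ∪ (Z Δ (Z ∪ X)) = {4, 8, 9, 10, 11, 15, 16}
1 ∈ (Y ∪ (Y ∪ Z)) ∪ (Z Δ (Z ∪ X)) but 1 ∉ (Y ∩ (Y ∪ Z)) ∪ (Z Δ (Z ∪ X)), so they differ.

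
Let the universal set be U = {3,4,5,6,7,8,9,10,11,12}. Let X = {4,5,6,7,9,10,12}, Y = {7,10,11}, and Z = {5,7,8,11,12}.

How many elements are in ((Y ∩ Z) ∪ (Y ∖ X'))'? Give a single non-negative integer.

7

Y ∩ Z = {7,11}
X' = {3,8,11}
Y ∖ X' = {7,10}
(Y ∩ Z) ∪ (Y ∖ X') = {7,10,11}
((Y ∩ Z) ∪ (Y ∖ X'))' = {3,4,5,6,8,9,12}
|((Y ∩ Z) ∪ (Y ∖ X'))'| = 7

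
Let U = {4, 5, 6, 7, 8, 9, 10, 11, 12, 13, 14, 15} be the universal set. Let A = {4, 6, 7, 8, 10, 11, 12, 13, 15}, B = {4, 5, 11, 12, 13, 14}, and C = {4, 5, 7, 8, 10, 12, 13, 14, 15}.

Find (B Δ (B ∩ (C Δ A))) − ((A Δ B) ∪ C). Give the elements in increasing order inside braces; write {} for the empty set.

{}

C Δ A = {5, 6, 11, 14}
B ∩ (C Δ A) = {5, 11, 14}
B Δ (B ∩ (C Δ A)) = {4, 12, 13}
A Δ B = {5, 6, 7, 8, 10, 14, 15}
(A Δ B) ∪ C = {4, 5, 6, 7, 8, 10, 12, 13, 14, 15}
(B Δ (B ∩ (C Δ A))) − ((A Δ B) ∪ C) = {}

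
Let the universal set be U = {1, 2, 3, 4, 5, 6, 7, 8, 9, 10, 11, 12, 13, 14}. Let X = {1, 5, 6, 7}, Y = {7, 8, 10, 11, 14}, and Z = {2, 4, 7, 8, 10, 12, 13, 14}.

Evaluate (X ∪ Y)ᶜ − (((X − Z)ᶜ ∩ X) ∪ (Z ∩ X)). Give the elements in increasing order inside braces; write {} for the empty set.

X ∪ Y = {1, 5, 6, 7, 8, 10, 11, 14}
(X ∪ Y)ᶜ = {2, 3, 4, 9, 12, 13}
X − Z = {1, 5, 6}
(X − Z)ᶜ = {2, 3, 4, 7, 8, 9, 10, 11, 12, 13, 14}
(X − Z)ᶜ ∩ X = {7}
Z ∩ X = {7}
((X − Z)ᶜ ∩ X) ∪ (Z ∩ X) = {7}
(X ∪ Y)ᶜ − (((X − Z)ᶜ ∩ X) ∪ (Z ∩ X)) = {2, 3, 4, 9, 12, 13}

{2, 3, 4, 9, 12, 13}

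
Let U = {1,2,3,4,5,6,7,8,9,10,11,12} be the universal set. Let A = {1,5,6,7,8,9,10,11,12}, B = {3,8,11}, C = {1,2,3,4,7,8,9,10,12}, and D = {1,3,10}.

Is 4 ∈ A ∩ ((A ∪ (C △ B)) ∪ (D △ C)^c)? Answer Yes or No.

No

4 ∈ C and 4 ∉ B, so 4 ∈ C △ B
4 ∉ A and 4 ∈ (C △ B), so 4 ∈ A ∪ (C △ B)
4 ∉ D and 4 ∈ C, so 4 ∈ D △ C
4 ∉ (D △ C)^c since 4 ∈ (D △ C)
4 ∈ (A ∪ (C △ B)) and 4 ∉ (D △ C)^c, so 4 ∈ (A ∪ (C △ B)) ∪ (D △ C)^c
4 ∉ A and 4 ∈ ((A ∪ (C △ B)) ∪ (D △ C)^c), so 4 ∉ A ∩ ((A ∪ (C △ B)) ∪ (D △ C)^c)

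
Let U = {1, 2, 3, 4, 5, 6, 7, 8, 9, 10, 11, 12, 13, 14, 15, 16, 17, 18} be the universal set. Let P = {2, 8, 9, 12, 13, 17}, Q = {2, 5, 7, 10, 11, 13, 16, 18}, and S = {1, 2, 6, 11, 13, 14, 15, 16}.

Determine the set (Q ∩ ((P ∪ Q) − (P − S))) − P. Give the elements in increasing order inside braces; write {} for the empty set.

{5, 7, 10, 11, 16, 18}

P ∪ Q = {2, 5, 7, 8, 9, 10, 11, 12, 13, 16, 17, 18}
P − S = {8, 9, 12, 17}
(P ∪ Q) − (P − S) = {2, 5, 7, 10, 11, 13, 16, 18}
Q ∩ ((P ∪ Q) − (P − S)) = {2, 5, 7, 10, 11, 13, 16, 18}
(Q ∩ ((P ∪ Q) − (P − S))) − P = {5, 7, 10, 11, 16, 18}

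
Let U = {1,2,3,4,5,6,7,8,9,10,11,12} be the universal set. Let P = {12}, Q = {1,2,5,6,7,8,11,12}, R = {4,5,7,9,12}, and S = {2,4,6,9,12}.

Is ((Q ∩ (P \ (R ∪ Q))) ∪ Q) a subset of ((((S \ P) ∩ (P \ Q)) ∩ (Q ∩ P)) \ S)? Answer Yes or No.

R ∪ Q = {1,2,4,5,6,7,8,9,11,12}
P \ (R ∪ Q) = {}
Q ∩ (P \ (R ∪ Q)) = {}
(Q ∩ (P \ (R ∪ Q))) ∪ Q = {1,2,5,6,7,8,11,12}
S \ P = {2,4,6,9}
P \ Q = {}
(S \ P) ∩ (P \ Q) = {}
Q ∩ P = {12}
((S \ P) ∩ (P \ Q)) ∩ (Q ∩ P) = {}
(((S \ P) ∩ (P \ Q)) ∩ (Q ∩ P)) \ S = {}
1 ∈ (Q ∩ (P \ (R ∪ Q))) ∪ Q but 1 ∉ (((S \ P) ∩ (P \ Q)) ∩ (Q ∩ P)) \ S, so the inclusion fails.

No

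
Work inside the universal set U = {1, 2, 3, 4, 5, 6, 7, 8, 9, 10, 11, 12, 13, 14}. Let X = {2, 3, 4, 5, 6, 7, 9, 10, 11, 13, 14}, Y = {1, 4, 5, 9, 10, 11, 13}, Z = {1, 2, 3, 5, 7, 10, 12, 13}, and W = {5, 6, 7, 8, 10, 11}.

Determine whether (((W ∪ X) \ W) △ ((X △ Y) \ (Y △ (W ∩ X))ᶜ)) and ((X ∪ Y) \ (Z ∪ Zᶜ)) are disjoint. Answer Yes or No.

Yes

W ∪ X = {2, 3, 4, 5, 6, 7, 8, 9, 10, 11, 13, 14}
(W ∪ X) \ W = {2, 3, 4, 9, 13, 14}
X △ Y = {1, 2, 3, 6, 7, 14}
W ∩ X = {5, 6, 7, 10, 11}
Y △ (W ∩ X) = {1, 4, 6, 7, 9, 13}
(Y △ (W ∩ X))ᶜ = {2, 3, 5, 8, 10, 11, 12, 14}
(X △ Y) \ (Y △ (W ∩ X))ᶜ = {1, 6, 7}
((W ∪ X) \ W) △ ((X △ Y) \ (Y △ (W ∩ X))ᶜ) = {1, 2, 3, 4, 6, 7, 9, 13, 14}
X ∪ Y = {1, 2, 3, 4, 5, 6, 7, 9, 10, 11, 13, 14}
Zᶜ = {4, 6, 8, 9, 11, 14}
Z ∪ Zᶜ = {1, 2, 3, 4, 5, 6, 7, 8, 9, 10, 11, 12, 13, 14}
(X ∪ Y) \ (Z ∪ Zᶜ) = {}
{1, 2, 3, 4, 6, 7, 9, 13, 14} and {} share no elements.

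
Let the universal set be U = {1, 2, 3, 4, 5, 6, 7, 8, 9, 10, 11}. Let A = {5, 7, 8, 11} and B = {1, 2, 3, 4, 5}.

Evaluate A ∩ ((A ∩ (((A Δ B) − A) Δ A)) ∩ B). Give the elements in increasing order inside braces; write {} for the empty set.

A Δ B = {1, 2, 3, 4, 7, 8, 11}
(A Δ B) − A = {1, 2, 3, 4}
((A Δ B) − A) Δ A = {1, 2, 3, 4, 5, 7, 8, 11}
A ∩ (((A Δ B) − A) Δ A) = {5, 7, 8, 11}
(A ∩ (((A Δ B) − A) Δ A)) ∩ B = {5}
A ∩ ((A ∩ (((A Δ B) − A) Δ A)) ∩ B) = {5}

{5}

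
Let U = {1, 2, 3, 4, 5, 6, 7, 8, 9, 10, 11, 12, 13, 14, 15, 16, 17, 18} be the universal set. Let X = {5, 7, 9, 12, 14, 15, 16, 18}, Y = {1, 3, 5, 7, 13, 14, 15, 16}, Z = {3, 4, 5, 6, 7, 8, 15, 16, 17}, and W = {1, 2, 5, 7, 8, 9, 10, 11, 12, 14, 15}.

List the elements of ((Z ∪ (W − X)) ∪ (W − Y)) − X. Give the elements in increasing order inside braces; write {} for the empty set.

{1, 2, 3, 4, 6, 8, 10, 11, 17}

W − X = {1, 2, 8, 10, 11}
Z ∪ (W − X) = {1, 2, 3, 4, 5, 6, 7, 8, 10, 11, 15, 16, 17}
W − Y = {2, 8, 9, 10, 11, 12}
(Z ∪ (W − X)) ∪ (W − Y) = {1, 2, 3, 4, 5, 6, 7, 8, 9, 10, 11, 12, 15, 16, 17}
((Z ∪ (W − X)) ∪ (W − Y)) − X = {1, 2, 3, 4, 6, 8, 10, 11, 17}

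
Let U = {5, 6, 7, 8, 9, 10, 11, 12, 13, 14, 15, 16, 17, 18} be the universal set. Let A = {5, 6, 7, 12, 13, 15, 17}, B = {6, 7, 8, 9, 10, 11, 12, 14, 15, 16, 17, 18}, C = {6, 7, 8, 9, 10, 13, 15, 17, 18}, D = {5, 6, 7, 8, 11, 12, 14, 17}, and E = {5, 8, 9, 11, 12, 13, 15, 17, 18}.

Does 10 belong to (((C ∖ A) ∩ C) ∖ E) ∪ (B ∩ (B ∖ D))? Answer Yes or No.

10 ∈ C and 10 ∉ A, so 10 ∈ C ∖ A
10 ∈ (C ∖ A) and 10 ∈ C, so 10 ∈ (C ∖ A) ∩ C
10 ∈ ((C ∖ A) ∩ C) and 10 ∉ E, so 10 ∈ ((C ∖ A) ∩ C) ∖ E
10 ∈ B and 10 ∉ D, so 10 ∈ B ∖ D
10 ∈ B and 10 ∈ (B ∖ D), so 10 ∈ B ∩ (B ∖ D)
10 ∈ (((C ∖ A) ∩ C) ∖ E) and 10 ∈ (B ∩ (B ∖ D)), so 10 ∈ (((C ∖ A) ∩ C) ∖ E) ∪ (B ∩ (B ∖ D))

Yes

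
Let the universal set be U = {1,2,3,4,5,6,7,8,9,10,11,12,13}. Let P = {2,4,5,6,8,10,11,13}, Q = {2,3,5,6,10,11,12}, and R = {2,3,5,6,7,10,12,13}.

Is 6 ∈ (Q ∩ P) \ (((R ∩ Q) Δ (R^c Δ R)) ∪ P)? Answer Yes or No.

6 ∈ Q and 6 ∈ P, so 6 ∈ Q ∩ P
6 ∈ R and 6 ∈ Q, so 6 ∈ R ∩ Q
6 ∈ R, so 6 ∉ R^c
6 ∉ R^c and 6 ∈ R, so 6 ∈ R^c Δ R
6 ∈ (R ∩ Q) and 6 ∈ (R^c Δ R), so 6 ∉ (R ∩ Q) Δ (R^c Δ R)
6 ∉ ((R ∩ Q) Δ (R^c Δ R)) and 6 ∈ P, so 6 ∈ ((R ∩ Q) Δ (R^c Δ R)) ∪ P
6 ∈ (Q ∩ P) and 6 ∈ (((R ∩ Q) Δ (R^c Δ R)) ∪ P), so 6 ∉ (Q ∩ P) \ (((R ∩ Q) Δ (R^c Δ R)) ∪ P)

No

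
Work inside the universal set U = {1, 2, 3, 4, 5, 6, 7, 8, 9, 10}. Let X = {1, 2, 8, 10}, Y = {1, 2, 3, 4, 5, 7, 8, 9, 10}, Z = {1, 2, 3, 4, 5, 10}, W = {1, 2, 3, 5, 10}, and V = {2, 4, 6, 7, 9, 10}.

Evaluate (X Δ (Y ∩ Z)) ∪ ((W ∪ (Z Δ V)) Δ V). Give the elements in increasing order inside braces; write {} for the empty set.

Y ∩ Z = {1, 2, 3, 4, 5, 10}
X Δ (Y ∩ Z) = {3, 4, 5, 8}
Z Δ V = {1, 3, 5, 6, 7, 9}
W ∪ (Z Δ V) = {1, 2, 3, 5, 6, 7, 9, 10}
(W ∪ (Z Δ V)) Δ V = {1, 3, 4, 5}
(X Δ (Y ∩ Z)) ∪ ((W ∪ (Z Δ V)) Δ V) = {1, 3, 4, 5, 8}

{1, 3, 4, 5, 8}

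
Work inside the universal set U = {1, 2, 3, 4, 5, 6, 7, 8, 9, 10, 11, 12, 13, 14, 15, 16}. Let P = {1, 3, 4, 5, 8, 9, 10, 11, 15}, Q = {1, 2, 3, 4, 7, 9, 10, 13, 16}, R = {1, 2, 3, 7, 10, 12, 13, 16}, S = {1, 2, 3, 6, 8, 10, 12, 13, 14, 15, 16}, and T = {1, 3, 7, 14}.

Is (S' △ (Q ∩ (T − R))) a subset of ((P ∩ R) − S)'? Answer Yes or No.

S' = {4, 5, 7, 9, 11}
T − R = {14}
Q ∩ (T − R) = {}
S' △ (Q ∩ (T − R)) = {4, 5, 7, 9, 11}
P ∩ R = {1, 3, 10}
(P ∩ R) − S = {}
((P ∩ R) − S)' = {1, 2, 3, 4, 5, 6, 7, 8, 9, 10, 11, 12, 13, 14, 15, 16}
Every element of {4, 5, 7, 9, 11} is in {1, 2, 3, 4, 5, 6, 7, 8, 9, 10, 11, 12, 13, 14, 15, 16}, so S' △ (Q ∩ (T − R)) ⊆ ((P ∩ R) − S)'.

Yes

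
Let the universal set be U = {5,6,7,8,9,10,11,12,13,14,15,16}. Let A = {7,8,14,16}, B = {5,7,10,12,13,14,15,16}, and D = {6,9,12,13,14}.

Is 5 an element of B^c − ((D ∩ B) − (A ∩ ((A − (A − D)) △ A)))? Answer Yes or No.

No

5 ∈ B, so 5 ∉ B^c
5 ∉ D and 5 ∈ B, so 5 ∉ D ∩ B
5 ∉ A and 5 ∉ D, so 5 ∉ A − D
5 ∉ A and 5 ∉ (A − D), so 5 ∉ A − (A − D)
5 ∉ (A − (A − D)) and 5 ∉ A, so 5 ∉ (A − (A − D)) △ A
5 ∉ A and 5 ∉ ((A − (A − D)) △ A), so 5 ∉ A ∩ ((A − (A − D)) △ A)
5 ∉ (D ∩ B) and 5 ∉ (A ∩ ((A − (A − D)) △ A)), so 5 ∉ (D ∩ B) − (A ∩ ((A − (A − D)) △ A))
5 ∉ B^c and 5 ∉ ((D ∩ B) − (A ∩ ((A − (A − D)) △ A))), so 5 ∉ B^c − ((D ∩ B) − (A ∩ ((A − (A − D)) △ A)))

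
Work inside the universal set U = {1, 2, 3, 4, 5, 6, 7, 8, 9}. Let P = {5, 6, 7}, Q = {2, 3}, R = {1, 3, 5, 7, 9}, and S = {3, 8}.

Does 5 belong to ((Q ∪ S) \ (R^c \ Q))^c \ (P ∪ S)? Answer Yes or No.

No

5 ∉ Q and 5 ∉ S, so 5 ∉ Q ∪ S
5 ∈ R, so 5 ∉ R^c
5 ∉ R^c and 5 ∉ Q, so 5 ∉ R^c \ Q
5 ∉ (Q ∪ S) and 5 ∉ (R^c \ Q), so 5 ∉ (Q ∪ S) \ (R^c \ Q)
5 ∈ ((Q ∪ S) \ (R^c \ Q))^c since 5 ∉ ((Q ∪ S) \ (R^c \ Q))
5 ∈ P and 5 ∉ S, so 5 ∈ P ∪ S
5 ∈ ((Q ∪ S) \ (R^c \ Q))^c and 5 ∈ (P ∪ S), so 5 ∉ ((Q ∪ S) \ (R^c \ Q))^c \ (P ∪ S)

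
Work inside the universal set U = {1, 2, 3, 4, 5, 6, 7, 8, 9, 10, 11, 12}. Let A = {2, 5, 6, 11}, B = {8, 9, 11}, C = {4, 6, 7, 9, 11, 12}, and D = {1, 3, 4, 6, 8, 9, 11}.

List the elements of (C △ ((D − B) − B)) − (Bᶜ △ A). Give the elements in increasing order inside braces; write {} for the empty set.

{9}

D − B = {1, 3, 4, 6}
(D − B) − B = {1, 3, 4, 6}
C △ ((D − B) − B) = {1, 3, 7, 9, 11, 12}
Bᶜ = {1, 2, 3, 4, 5, 6, 7, 10, 12}
Bᶜ △ A = {1, 3, 4, 7, 10, 11, 12}
(C △ ((D − B) − B)) − (Bᶜ △ A) = {9}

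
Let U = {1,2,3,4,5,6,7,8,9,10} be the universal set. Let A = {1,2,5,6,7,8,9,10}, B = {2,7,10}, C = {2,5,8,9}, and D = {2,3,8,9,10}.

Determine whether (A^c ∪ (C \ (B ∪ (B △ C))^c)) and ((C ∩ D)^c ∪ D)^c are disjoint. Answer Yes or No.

Yes

A^c = {3,4}
B △ C = {5,7,8,9,10}
B ∪ (B △ C) = {2,5,7,8,9,10}
(B ∪ (B △ C))^c = {1,3,4,6}
C \ (B ∪ (B △ C))^c = {2,5,8,9}
A^c ∪ (C \ (B ∪ (B △ C))^c) = {2,3,4,5,8,9}
C ∩ D = {2,8,9}
(C ∩ D)^c = {1,3,4,5,6,7,10}
(C ∩ D)^c ∪ D = {1,2,3,4,5,6,7,8,9,10}
((C ∩ D)^c ∪ D)^c = {}
{2,3,4,5,8,9} and {} share no elements.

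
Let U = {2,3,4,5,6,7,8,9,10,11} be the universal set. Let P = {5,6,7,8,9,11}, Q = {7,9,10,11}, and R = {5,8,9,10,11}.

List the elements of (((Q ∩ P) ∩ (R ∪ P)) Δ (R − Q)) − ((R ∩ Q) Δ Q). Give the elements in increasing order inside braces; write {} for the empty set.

{5,8,9,11}

Q ∩ P = {7,9,11}
R ∪ P = {5,6,7,8,9,10,11}
(Q ∩ P) ∩ (R ∪ P) = {7,9,11}
R − Q = {5,8}
((Q ∩ P) ∩ (R ∪ P)) Δ (R − Q) = {5,7,8,9,11}
R ∩ Q = {9,10,11}
(R ∩ Q) Δ Q = {7}
(((Q ∩ P) ∩ (R ∪ P)) Δ (R − Q)) − ((R ∩ Q) Δ Q) = {5,8,9,11}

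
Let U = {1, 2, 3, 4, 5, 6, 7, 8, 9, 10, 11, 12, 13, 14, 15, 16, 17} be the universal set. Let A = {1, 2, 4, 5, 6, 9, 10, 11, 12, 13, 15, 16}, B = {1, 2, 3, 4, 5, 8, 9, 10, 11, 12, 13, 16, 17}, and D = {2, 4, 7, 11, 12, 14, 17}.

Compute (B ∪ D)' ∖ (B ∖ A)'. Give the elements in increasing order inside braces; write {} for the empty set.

B ∪ D = {1, 2, 3, 4, 5, 7, 8, 9, 10, 11, 12, 13, 14, 16, 17}
(B ∪ D)' = {6, 15}
B ∖ A = {3, 8, 17}
(B ∖ A)' = {1, 2, 4, 5, 6, 7, 9, 10, 11, 12, 13, 14, 15, 16}
(B ∪ D)' ∖ (B ∖ A)' = {}

{}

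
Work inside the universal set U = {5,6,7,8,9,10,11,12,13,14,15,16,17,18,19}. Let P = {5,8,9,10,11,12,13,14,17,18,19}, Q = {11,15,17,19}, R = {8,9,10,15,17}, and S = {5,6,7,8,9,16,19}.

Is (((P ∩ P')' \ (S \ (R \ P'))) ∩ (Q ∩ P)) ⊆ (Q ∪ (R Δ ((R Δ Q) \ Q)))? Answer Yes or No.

P' = {6,7,15,16}
P ∩ P' = {}
(P ∩ P')' = {5,6,7,8,9,10,11,12,13,14,15,16,17,18,19}
R \ P' = {8,9,10,17}
S \ (R \ P') = {5,6,7,16,19}
(P ∩ P')' \ (S \ (R \ P')) = {8,9,10,11,12,13,14,15,17,18}
Q ∩ P = {11,17,19}
((P ∩ P')' \ (S \ (R \ P'))) ∩ (Q ∩ P) = {11,17}
R Δ Q = {8,9,10,11,19}
(R Δ Q) \ Q = {8,9,10}
R Δ ((R Δ Q) \ Q) = {15,17}
Q ∪ (R Δ ((R Δ Q) \ Q)) = {11,15,17,19}
Every element of {11,17} is in {11,15,17,19}, so ((P ∩ P')' \ (S \ (R \ P'))) ∩ (Q ∩ P) ⊆ Q ∪ (R Δ ((R Δ Q) \ Q)).

Yes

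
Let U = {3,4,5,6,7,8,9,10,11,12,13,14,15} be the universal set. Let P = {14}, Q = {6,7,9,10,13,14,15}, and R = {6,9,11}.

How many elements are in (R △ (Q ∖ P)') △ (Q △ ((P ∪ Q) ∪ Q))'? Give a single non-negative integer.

Q ∖ P = {6,7,9,10,13,15}
(Q ∖ P)' = {3,4,5,8,11,12,14}
R △ (Q ∖ P)' = {3,4,5,6,8,9,12,14}
P ∪ Q = {6,7,9,10,13,14,15}
(P ∪ Q) ∪ Q = {6,7,9,10,13,14,15}
Q △ ((P ∪ Q) ∪ Q) = {}
(Q △ ((P ∪ Q) ∪ Q))' = {3,4,5,6,7,8,9,10,11,12,13,14,15}
(R △ (Q ∖ P)') △ (Q △ ((P ∪ Q) ∪ Q))' = {7,10,11,13,15}
|(R △ (Q ∖ P)') △ (Q △ ((P ∪ Q) ∪ Q))'| = 5

5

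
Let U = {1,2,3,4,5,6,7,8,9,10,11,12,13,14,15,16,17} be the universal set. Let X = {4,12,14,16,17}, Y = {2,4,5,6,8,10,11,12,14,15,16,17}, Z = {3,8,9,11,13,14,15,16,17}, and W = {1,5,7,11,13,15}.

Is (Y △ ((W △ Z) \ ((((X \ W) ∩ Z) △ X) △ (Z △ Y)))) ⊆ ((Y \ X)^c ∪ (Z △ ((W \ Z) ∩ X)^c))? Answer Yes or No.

W △ Z = {1,3,5,7,8,9,14,16,17}
X \ W = {4,12,14,16,17}
(X \ W) ∩ Z = {14,16,17}
((X \ W) ∩ Z) △ X = {4,12}
Z △ Y = {2,3,4,5,6,9,10,12,13}
(((X \ W) ∩ Z) △ X) △ (Z △ Y) = {2,3,5,6,9,10,13}
(W △ Z) \ ((((X \ W) ∩ Z) △ X) △ (Z △ Y)) = {1,7,8,14,16,17}
Y △ ((W △ Z) \ ((((X \ W) ∩ Z) △ X) △ (Z △ Y))) = {1,2,4,5,6,7,10,11,12,15}
Y \ X = {2,5,6,8,10,11,15}
(Y \ X)^c = {1,3,4,7,9,12,13,14,16,17}
W \ Z = {1,5,7}
(W \ Z) ∩ X = {}
((W \ Z) ∩ X)^c = {1,2,3,4,5,6,7,8,9,10,11,12,13,14,15,16,17}
Z △ ((W \ Z) ∩ X)^c = {1,2,4,5,6,7,10,12}
(Y \ X)^c ∪ (Z △ ((W \ Z) ∩ X)^c) = {1,2,3,4,5,6,7,9,10,12,13,14,16,17}
11 ∈ Y △ ((W △ Z) \ ((((X \ W) ∩ Z) △ X) △ (Z △ Y))) but 11 ∉ (Y \ X)^c ∪ (Z △ ((W \ Z) ∩ X)^c), so the inclusion fails.

No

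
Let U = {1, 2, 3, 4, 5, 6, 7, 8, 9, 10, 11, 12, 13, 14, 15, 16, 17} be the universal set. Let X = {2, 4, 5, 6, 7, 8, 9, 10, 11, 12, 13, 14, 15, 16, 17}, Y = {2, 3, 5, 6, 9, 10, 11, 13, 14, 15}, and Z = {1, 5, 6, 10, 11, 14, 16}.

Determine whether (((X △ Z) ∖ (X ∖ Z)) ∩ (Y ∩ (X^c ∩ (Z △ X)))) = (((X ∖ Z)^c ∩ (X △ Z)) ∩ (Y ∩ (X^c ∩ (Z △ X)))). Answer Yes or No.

X △ Z = {1, 2, 4, 7, 8, 9, 12, 13, 15, 17}
X ∖ Z = {2, 4, 7, 8, 9, 12, 13, 15, 17}
(X △ Z) ∖ (X ∖ Z) = {1}
X^c = {1, 3}
Z △ X = {1, 2, 4, 7, 8, 9, 12, 13, 15, 17}
X^c ∩ (Z △ X) = {1}
Y ∩ (X^c ∩ (Z △ X)) = {}
((X △ Z) ∖ (X ∖ Z)) ∩ (Y ∩ (X^c ∩ (Z △ X))) = {}
(X ∖ Z)^c = {1, 3, 5, 6, 10, 11, 14, 16}
(X ∖ Z)^c ∩ (X △ Z) = {1}
((X ∖ Z)^c ∩ (X △ Z)) ∩ (Y ∩ (X^c ∩ (Z △ X))) = {}
Both equal {}, so ((X △ Z) ∖ (X ∖ Z)) ∩ (Y ∩ (X^c ∩ (Z △ X))) = ((X ∖ Z)^c ∩ (X △ Z)) ∩ (Y ∩ (X^c ∩ (Z △ X))).

Yes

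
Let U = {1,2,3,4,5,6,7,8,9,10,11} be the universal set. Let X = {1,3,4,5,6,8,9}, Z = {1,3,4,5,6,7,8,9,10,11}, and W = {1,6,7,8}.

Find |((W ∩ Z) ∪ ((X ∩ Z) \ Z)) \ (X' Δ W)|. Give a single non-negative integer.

W ∩ Z = {1,6,7,8}
X ∩ Z = {1,3,4,5,6,8,9}
(X ∩ Z) \ Z = {}
(W ∩ Z) ∪ ((X ∩ Z) \ Z) = {1,6,7,8}
X' = {2,7,10,11}
X' Δ W = {1,2,6,8,10,11}
((W ∩ Z) ∪ ((X ∩ Z) \ Z)) \ (X' Δ W) = {7}
|((W ∩ Z) ∪ ((X ∩ Z) \ Z)) \ (X' Δ W)| = 1

1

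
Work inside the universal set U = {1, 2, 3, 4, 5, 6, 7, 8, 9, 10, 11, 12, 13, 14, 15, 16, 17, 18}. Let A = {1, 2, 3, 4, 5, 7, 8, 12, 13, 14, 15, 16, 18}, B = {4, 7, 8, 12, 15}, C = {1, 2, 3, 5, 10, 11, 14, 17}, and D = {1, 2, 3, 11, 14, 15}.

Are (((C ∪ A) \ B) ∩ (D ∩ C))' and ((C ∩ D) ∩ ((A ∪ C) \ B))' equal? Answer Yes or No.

C ∪ A = {1, 2, 3, 4, 5, 7, 8, 10, 11, 12, 13, 14, 15, 16, 17, 18}
(C ∪ A) \ B = {1, 2, 3, 5, 10, 11, 13, 14, 16, 17, 18}
D ∩ C = {1, 2, 3, 11, 14}
((C ∪ A) \ B) ∩ (D ∩ C) = {1, 2, 3, 11, 14}
(((C ∪ A) \ B) ∩ (D ∩ C))' = {4, 5, 6, 7, 8, 9, 10, 12, 13, 15, 16, 17, 18}
C ∩ D = {1, 2, 3, 11, 14}
A ∪ C = {1, 2, 3, 4, 5, 7, 8, 10, 11, 12, 13, 14, 15, 16, 17, 18}
(A ∪ C) \ B = {1, 2, 3, 5, 10, 11, 13, 14, 16, 17, 18}
(C ∩ D) ∩ ((A ∪ C) \ B) = {1, 2, 3, 11, 14}
((C ∩ D) ∩ ((A ∪ C) \ B))' = {4, 5, 6, 7, 8, 9, 10, 12, 13, 15, 16, 17, 18}
Both equal {4, 5, 6, 7, 8, 9, 10, 12, 13, 15, 16, 17, 18}, so (((C ∪ A) \ B) ∩ (D ∩ C))' = ((C ∩ D) ∩ ((A ∪ C) \ B))'.

Yes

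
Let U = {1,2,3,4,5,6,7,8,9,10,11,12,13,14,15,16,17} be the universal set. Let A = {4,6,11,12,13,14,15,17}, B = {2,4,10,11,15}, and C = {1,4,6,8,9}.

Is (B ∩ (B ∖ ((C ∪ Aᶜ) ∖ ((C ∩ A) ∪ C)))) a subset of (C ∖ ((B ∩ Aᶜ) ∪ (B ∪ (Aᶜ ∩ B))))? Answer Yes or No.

No

Aᶜ = {1,2,3,5,7,8,9,10,16}
C ∪ Aᶜ = {1,2,3,4,5,6,7,8,9,10,16}
C ∩ A = {4,6}
(C ∩ A) ∪ C = {1,4,6,8,9}
(C ∪ Aᶜ) ∖ ((C ∩ A) ∪ C) = {2,3,5,7,10,16}
B ∖ ((C ∪ Aᶜ) ∖ ((C ∩ A) ∪ C)) = {4,11,15}
B ∩ (B ∖ ((C ∪ Aᶜ) ∖ ((C ∩ A) ∪ C))) = {4,11,15}
B ∩ Aᶜ = {2,10}
Aᶜ ∩ B = {2,10}
B ∪ (Aᶜ ∩ B) = {2,4,10,11,15}
(B ∩ Aᶜ) ∪ (B ∪ (Aᶜ ∩ B)) = {2,4,10,11,15}
C ∖ ((B ∩ Aᶜ) ∪ (B ∪ (Aᶜ ∩ B))) = {1,6,8,9}
4 ∈ B ∩ (B ∖ ((C ∪ Aᶜ) ∖ ((C ∩ A) ∪ C))) but 4 ∉ C ∖ ((B ∩ Aᶜ) ∪ (B ∪ (Aᶜ ∩ B))), so the inclusion fails.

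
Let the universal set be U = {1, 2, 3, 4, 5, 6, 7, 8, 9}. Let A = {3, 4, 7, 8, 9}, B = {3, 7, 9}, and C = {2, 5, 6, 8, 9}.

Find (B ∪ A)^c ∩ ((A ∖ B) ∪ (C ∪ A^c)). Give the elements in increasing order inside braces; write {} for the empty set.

B ∪ A = {3, 4, 7, 8, 9}
(B ∪ A)^c = {1, 2, 5, 6}
A ∖ B = {4, 8}
A^c = {1, 2, 5, 6}
C ∪ A^c = {1, 2, 5, 6, 8, 9}
(A ∖ B) ∪ (C ∪ A^c) = {1, 2, 4, 5, 6, 8, 9}
(B ∪ A)^c ∩ ((A ∖ B) ∪ (C ∪ A^c)) = {1, 2, 5, 6}

{1, 2, 5, 6}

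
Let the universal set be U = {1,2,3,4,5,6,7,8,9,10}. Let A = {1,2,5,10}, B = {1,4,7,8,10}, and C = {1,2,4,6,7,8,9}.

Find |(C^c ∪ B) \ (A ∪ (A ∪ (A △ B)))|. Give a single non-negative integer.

C^c = {3,5,10}
C^c ∪ B = {1,3,4,5,7,8,10}
A △ B = {2,4,5,7,8}
A ∪ (A △ B) = {1,2,4,5,7,8,10}
A ∪ (A ∪ (A △ B)) = {1,2,4,5,7,8,10}
(C^c ∪ B) \ (A ∪ (A ∪ (A △ B))) = {3}
|(C^c ∪ B) \ (A ∪ (A ∪ (A △ B)))| = 1

1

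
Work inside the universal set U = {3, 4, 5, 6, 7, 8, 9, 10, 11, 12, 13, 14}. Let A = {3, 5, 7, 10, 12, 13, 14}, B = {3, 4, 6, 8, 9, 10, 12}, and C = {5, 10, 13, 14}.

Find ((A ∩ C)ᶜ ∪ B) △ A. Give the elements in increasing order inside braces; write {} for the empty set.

{4, 5, 6, 8, 9, 11, 13, 14}

A ∩ C = {5, 10, 13, 14}
(A ∩ C)ᶜ = {3, 4, 6, 7, 8, 9, 11, 12}
(A ∩ C)ᶜ ∪ B = {3, 4, 6, 7, 8, 9, 10, 11, 12}
((A ∩ C)ᶜ ∪ B) △ A = {4, 5, 6, 8, 9, 11, 13, 14}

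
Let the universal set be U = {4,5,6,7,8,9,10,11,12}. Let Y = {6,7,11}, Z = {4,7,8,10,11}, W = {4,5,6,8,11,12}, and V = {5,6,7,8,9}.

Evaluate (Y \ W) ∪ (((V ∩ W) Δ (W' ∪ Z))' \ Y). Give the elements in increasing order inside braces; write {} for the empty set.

{7,8,12}

Y \ W = {7}
V ∩ W = {5,6,8}
W' = {7,9,10}
W' ∪ Z = {4,7,8,9,10,11}
(V ∩ W) Δ (W' ∪ Z) = {4,5,6,7,9,10,11}
((V ∩ W) Δ (W' ∪ Z))' = {8,12}
((V ∩ W) Δ (W' ∪ Z))' \ Y = {8,12}
(Y \ W) ∪ (((V ∩ W) Δ (W' ∪ Z))' \ Y) = {7,8,12}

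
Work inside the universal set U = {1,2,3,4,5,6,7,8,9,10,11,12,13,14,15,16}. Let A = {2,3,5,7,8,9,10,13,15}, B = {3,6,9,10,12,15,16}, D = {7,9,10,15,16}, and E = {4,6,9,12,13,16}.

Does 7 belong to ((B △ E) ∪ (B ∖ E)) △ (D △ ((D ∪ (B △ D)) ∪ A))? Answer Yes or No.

No

7 ∉ B and 7 ∉ E, so 7 ∉ B △ E
7 ∉ B and 7 ∉ E, so 7 ∉ B ∖ E
7 ∉ (B △ E) and 7 ∉ (B ∖ E), so 7 ∉ (B △ E) ∪ (B ∖ E)
7 ∉ B and 7 ∈ D, so 7 ∈ B △ D
7 ∈ D and 7 ∈ (B △ D), so 7 ∈ D ∪ (B △ D)
7 ∈ (D ∪ (B △ D)) and 7 ∈ A, so 7 ∈ (D ∪ (B △ D)) ∪ A
7 ∈ D and 7 ∈ ((D ∪ (B △ D)) ∪ A), so 7 ∉ D △ ((D ∪ (B △ D)) ∪ A)
7 ∉ ((B △ E) ∪ (B ∖ E)) and 7 ∉ (D △ ((D ∪ (B △ D)) ∪ A)), so 7 ∉ ((B △ E) ∪ (B ∖ E)) △ (D △ ((D ∪ (B △ D)) ∪ A))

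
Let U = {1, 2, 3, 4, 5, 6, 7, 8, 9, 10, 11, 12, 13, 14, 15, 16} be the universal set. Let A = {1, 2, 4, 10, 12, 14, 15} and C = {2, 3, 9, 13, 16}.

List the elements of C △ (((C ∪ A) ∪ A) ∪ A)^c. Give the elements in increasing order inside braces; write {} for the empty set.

C ∪ A = {1, 2, 3, 4, 9, 10, 12, 13, 14, 15, 16}
(C ∪ A) ∪ A = {1, 2, 3, 4, 9, 10, 12, 13, 14, 15, 16}
((C ∪ A) ∪ A) ∪ A = {1, 2, 3, 4, 9, 10, 12, 13, 14, 15, 16}
(((C ∪ A) ∪ A) ∪ A)^c = {5, 6, 7, 8, 11}
C △ (((C ∪ A) ∪ A) ∪ A)^c = {2, 3, 5, 6, 7, 8, 9, 11, 13, 16}

{2, 3, 5, 6, 7, 8, 9, 11, 13, 16}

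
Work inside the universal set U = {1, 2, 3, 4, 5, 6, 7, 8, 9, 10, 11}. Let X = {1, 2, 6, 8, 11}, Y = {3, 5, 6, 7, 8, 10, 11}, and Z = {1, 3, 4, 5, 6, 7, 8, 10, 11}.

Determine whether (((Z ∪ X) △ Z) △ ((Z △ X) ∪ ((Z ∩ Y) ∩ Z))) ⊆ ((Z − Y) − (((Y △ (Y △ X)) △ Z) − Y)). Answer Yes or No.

Z ∪ X = {1, 2, 3, 4, 5, 6, 7, 8, 10, 11}
(Z ∪ X) △ Z = {2}
Z △ X = {2, 3, 4, 5, 7, 10}
Z ∩ Y = {3, 5, 6, 7, 8, 10, 11}
(Z ∩ Y) ∩ Z = {3, 5, 6, 7, 8, 10, 11}
(Z △ X) ∪ ((Z ∩ Y) ∩ Z) = {2, 3, 4, 5, 6, 7, 8, 10, 11}
((Z ∪ X) △ Z) △ ((Z △ X) ∪ ((Z ∩ Y) ∩ Z)) = {3, 4, 5, 6, 7, 8, 10, 11}
Z − Y = {1, 4}
Y △ X = {1, 2, 3, 5, 7, 10}
Y △ (Y △ X) = {1, 2, 6, 8, 11}
(Y △ (Y △ X)) △ Z = {2, 3, 4, 5, 7, 10}
((Y △ (Y △ X)) △ Z) − Y = {2, 4}
(Z − Y) − (((Y △ (Y △ X)) △ Z) − Y) = {1}
3 ∈ ((Z ∪ X) △ Z) △ ((Z △ X) ∪ ((Z ∩ Y) ∩ Z)) but 3 ∉ (Z − Y) − (((Y △ (Y △ X)) △ Z) − Y), so the inclusion fails.

No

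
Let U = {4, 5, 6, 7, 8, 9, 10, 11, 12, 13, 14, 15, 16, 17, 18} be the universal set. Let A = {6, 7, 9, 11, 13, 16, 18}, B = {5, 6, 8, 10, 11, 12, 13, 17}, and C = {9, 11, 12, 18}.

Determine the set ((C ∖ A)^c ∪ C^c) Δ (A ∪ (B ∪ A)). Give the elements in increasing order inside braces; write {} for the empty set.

{4, 12, 14, 15}

C ∖ A = {12}
(C ∖ A)^c = {4, 5, 6, 7, 8, 9, 10, 11, 13, 14, 15, 16, 17, 18}
C^c = {4, 5, 6, 7, 8, 10, 13, 14, 15, 16, 17}
(C ∖ A)^c ∪ C^c = {4, 5, 6, 7, 8, 9, 10, 11, 13, 14, 15, 16, 17, 18}
B ∪ A = {5, 6, 7, 8, 9, 10, 11, 12, 13, 16, 17, 18}
A ∪ (B ∪ A) = {5, 6, 7, 8, 9, 10, 11, 12, 13, 16, 17, 18}
((C ∖ A)^c ∪ C^c) Δ (A ∪ (B ∪ A)) = {4, 12, 14, 15}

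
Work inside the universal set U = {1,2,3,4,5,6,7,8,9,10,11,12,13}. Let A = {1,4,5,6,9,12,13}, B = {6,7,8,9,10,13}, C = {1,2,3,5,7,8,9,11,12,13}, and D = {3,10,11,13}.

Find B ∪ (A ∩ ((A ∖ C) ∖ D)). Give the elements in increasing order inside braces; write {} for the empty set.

{4,6,7,8,9,10,13}

A ∖ C = {4,6}
(A ∖ C) ∖ D = {4,6}
A ∩ ((A ∖ C) ∖ D) = {4,6}
B ∪ (A ∩ ((A ∖ C) ∖ D)) = {4,6,7,8,9,10,13}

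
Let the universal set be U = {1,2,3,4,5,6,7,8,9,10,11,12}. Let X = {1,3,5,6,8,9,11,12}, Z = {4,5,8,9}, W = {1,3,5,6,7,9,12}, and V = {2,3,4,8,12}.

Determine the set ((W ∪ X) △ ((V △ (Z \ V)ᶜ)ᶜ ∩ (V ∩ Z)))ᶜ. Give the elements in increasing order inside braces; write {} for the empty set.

{2,8,10}

W ∪ X = {1,3,5,6,7,8,9,11,12}
Z \ V = {5,9}
(Z \ V)ᶜ = {1,2,3,4,6,7,8,10,11,12}
V △ (Z \ V)ᶜ = {1,6,7,10,11}
(V △ (Z \ V)ᶜ)ᶜ = {2,3,4,5,8,9,12}
V ∩ Z = {4,8}
(V △ (Z \ V)ᶜ)ᶜ ∩ (V ∩ Z) = {4,8}
(W ∪ X) △ ((V △ (Z \ V)ᶜ)ᶜ ∩ (V ∩ Z)) = {1,3,4,5,6,7,9,11,12}
((W ∪ X) △ ((V △ (Z \ V)ᶜ)ᶜ ∩ (V ∩ Z)))ᶜ = {2,8,10}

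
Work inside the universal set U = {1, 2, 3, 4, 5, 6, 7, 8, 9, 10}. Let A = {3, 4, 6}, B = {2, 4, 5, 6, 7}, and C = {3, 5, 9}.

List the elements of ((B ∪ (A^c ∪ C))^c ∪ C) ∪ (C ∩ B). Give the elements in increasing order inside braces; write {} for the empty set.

{3, 5, 9}

A^c = {1, 2, 5, 7, 8, 9, 10}
A^c ∪ C = {1, 2, 3, 5, 7, 8, 9, 10}
B ∪ (A^c ∪ C) = {1, 2, 3, 4, 5, 6, 7, 8, 9, 10}
(B ∪ (A^c ∪ C))^c = {}
(B ∪ (A^c ∪ C))^c ∪ C = {3, 5, 9}
C ∩ B = {5}
((B ∪ (A^c ∪ C))^c ∪ C) ∪ (C ∩ B) = {3, 5, 9}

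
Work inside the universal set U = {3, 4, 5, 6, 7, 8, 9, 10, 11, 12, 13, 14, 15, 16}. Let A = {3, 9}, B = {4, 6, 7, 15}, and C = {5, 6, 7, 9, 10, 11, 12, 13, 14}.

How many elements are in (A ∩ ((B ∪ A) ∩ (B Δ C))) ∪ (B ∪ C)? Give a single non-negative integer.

11

B ∪ A = {3, 4, 6, 7, 9, 15}
B Δ C = {4, 5, 9, 10, 11, 12, 13, 14, 15}
(B ∪ A) ∩ (B Δ C) = {4, 9, 15}
A ∩ ((B ∪ A) ∩ (B Δ C)) = {9}
B ∪ C = {4, 5, 6, 7, 9, 10, 11, 12, 13, 14, 15}
(A ∩ ((B ∪ A) ∩ (B Δ C))) ∪ (B ∪ C) = {4, 5, 6, 7, 9, 10, 11, 12, 13, 14, 15}
|(A ∩ ((B ∪ A) ∩ (B Δ C))) ∪ (B ∪ C)| = 11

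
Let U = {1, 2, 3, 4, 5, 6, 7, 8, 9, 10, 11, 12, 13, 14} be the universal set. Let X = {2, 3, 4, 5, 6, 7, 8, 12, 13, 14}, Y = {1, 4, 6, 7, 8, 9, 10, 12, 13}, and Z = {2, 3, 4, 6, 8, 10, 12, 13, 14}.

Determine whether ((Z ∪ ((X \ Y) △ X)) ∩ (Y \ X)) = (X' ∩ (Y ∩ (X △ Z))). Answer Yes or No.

X \ Y = {2, 3, 5, 14}
(X \ Y) △ X = {4, 6, 7, 8, 12, 13}
Z ∪ ((X \ Y) △ X) = {2, 3, 4, 6, 7, 8, 10, 12, 13, 14}
Y \ X = {1, 9, 10}
(Z ∪ ((X \ Y) △ X)) ∩ (Y \ X) = {10}
X' = {1, 9, 10, 11}
X △ Z = {5, 7, 10}
Y ∩ (X △ Z) = {7, 10}
X' ∩ (Y ∩ (X △ Z)) = {10}
Both equal {10}, so (Z ∪ ((X \ Y) △ X)) ∩ (Y \ X) = X' ∩ (Y ∩ (X △ Z)).

Yes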